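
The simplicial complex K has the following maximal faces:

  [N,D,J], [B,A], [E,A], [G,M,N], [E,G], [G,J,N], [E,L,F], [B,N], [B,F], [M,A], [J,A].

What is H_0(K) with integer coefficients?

Take the total order A < B < D < E < F < G < J < L < M < N on the vertex set. Then K (dimension 2) consists of the simplices:

  0-simplices (10): A, B, D, E, F, G, J, L, M, N
  1-simplices (17): AB, AE, AJ, AM, BF, BN, DJ, DN, EF, EG, EL, FL, GJ, GM, GN, JN, MN
  2-simplices (4): DJN, EFL, GJN, GMN

Hence C_0 ≅ Z^10, C_1 ≅ Z^17, C_2 ≅ Z^4.

∂_1: C_1 → C_0 is given by ∂[p,q] = [q] − [p]. For instance
  ∂EL = L − E.
The 10×17 boundary matrix has rank 9 and Smith normal form diag(1,1,1,1,1,1,1,1,1).

The boundary map ∂_2: C_2 → C_1 maps a triangle to the signed sum of its edges. For instance
  ∂GJN = JN − GN + GJ,
  ∂EFL = FL − EL + EF.
This gives a 17×4 integer matrix of rank 4; reducing to Smith normal form yields diagonal entries (1,1,1,1).

Computing H_k = (kernel of ∂_k) / (image of ∂_{k+1}):

  H_0: rank C_0 − rank ∂_1 = 10 − 9 = 1, and the invariant factors of ∂_1 are all 1, so H_0 = Z.

H_0 ≅ Z.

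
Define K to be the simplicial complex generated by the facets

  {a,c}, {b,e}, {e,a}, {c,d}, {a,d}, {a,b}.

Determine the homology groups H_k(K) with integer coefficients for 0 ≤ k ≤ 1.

We work with the vertex ordering a < b < c < d < e. The simplices of K, each written with vertices in increasing order, are:

  0-simplices (5): a, b, c, d, e
  1-simplices (6): ab, ac, ad, ae, be, cd

so the chain groups are C_0 ≅ Z^5, C_1 ≅ Z^6.

∂_1: C_1 → C_0 maps an edge to its endpoints' difference, ∂[p,q] = q − p. For instance
  ∂ab = b − a.
The 5×6 boundary matrix has rank 4 and Smith normal form diag(1,1,1,1).

Reading off H_k = ker ∂_k / im ∂_{k+1}:

  H_0: rank C_0 − rank ∂_1 = 5 − 4 = 1, and the invariant factors of ∂_1 are all 1, so H_0 = Z.
  H_1: rank ker ∂_1 − rank ∂_2 = (6 − 4) − 0 = 2, and there is no ∂_2, so H_1 = Z^2.

H_0 ≅ Z,  H_1 ≅ Z^2.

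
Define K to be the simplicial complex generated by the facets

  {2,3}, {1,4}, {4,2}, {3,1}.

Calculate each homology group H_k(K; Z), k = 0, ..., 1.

H_0 = Z,  H_1 = Z.

Fix the vertex order 1 < 2 < 3 < 4 and write every simplex with vertices in increasing order. Then dim K = 1 and the simplices of K are:

  0-simplices (4): [1], [2], [3], [4]
  1-simplices (4): [1,3], [1,4], [2,3], [2,4]

Hence C_0 ≅ Z^4, C_1 ≅ Z^4.

The boundary map ∂_1: C_1 → C_0 maps an edge to its endpoints' difference, ∂[p,q] = q − p. For instance
  ∂[1,3] = [3] − [1].
The 4×4 boundary matrix has rank 3 and Smith normal form diag(1,1,1).

From H_k ≅ ker(∂_k) / im(∂_{k+1}) we obtain:

  H_0: rank C_0 − rank ∂_1 = 4 − 3 = 1, and the invariant factors of ∂_1 are all 1, so H_0 = Z.
  H_1: rank ker ∂_1 − rank ∂_2 = (4 − 3) − 0 = 1, and there is no ∂_2, so H_1 = Z.

As a check, the Euler characteristic is 4 − 4 = 0, which agrees with 1 − 1 = 0.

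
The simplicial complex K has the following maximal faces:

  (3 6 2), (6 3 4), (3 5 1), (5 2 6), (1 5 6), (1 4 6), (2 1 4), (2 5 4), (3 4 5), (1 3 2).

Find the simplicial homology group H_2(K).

We work with the vertex ordering 1 < 2 < 3 < 4 < 5 < 6. The simplices of K, each written with vertices in increasing order, are:

  0-simplices (6): [1], [2], [3], [4], [5], [6]
  1-simplices (15): [1,2], [1,3], [1,4], [1,5], [1,6], [2,3], [2,4], [2,5], [2,6], [3,4], [3,5], [3,6], [4,5], [4,6], [5,6]
  2-simplices (10): [1,2,3], [1,2,4], [1,3,5], [1,4,6], [1,5,6], [2,3,6], [2,4,5], [2,5,6], [3,4,5], [3,4,6]

giving chain groups C_0 ≅ Z^6, C_1 ≅ Z^15, C_2 ≅ Z^10.

∂_1: C_1 → C_0 is given by ∂[p,q] = [q] − [p].
As a 6×15 matrix over Z this has rank 5, with invariant factors (1,1,1,1,1).

The boundary map ∂_2: C_2 → C_1 maps a triangle to the signed sum of its edges. For instance
  ∂[1,5,6] = [5,6] − [1,6] + [1,5],
  ∂[1,2,3] = [2,3] − [1,3] + [1,2].
The 15×10 boundary matrix has rank 10 and Smith normal form diag(1,1,1,1,1,1,1,1,1,2).

Computing H_k = (kernel of ∂_k) / (image of ∂_{k+1}):

  H_2: rank ker ∂_2 − rank ∂_3 = (10 − 10) − 0 = 0, and there is no ∂_3, so H_2 = 0.

(K is a triangulation of the real projective plane RP^2.)

H_2 ≅ 0.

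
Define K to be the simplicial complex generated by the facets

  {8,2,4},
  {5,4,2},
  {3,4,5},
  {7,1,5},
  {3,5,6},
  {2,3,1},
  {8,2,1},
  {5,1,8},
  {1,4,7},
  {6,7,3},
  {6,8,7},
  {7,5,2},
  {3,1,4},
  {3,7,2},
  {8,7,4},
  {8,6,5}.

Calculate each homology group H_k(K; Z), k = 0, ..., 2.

H_0 = Z,  H_1 = Z^2,  H_2 = Z.

Take the total order 1 < 2 < 3 < 4 < 5 < 6 < 7 < 8 on the vertex set. Then K (dimension 2) consists of the simplices:

  0-simplices (8): [1], [2], [3], [4], [5], [6], [7], [8]
  1-simplices (24): (24 of them)
  2-simplices (16): [1,2,3], [1,2,8], [1,3,4], [1,4,7], [1,5,7], [1,5,8], [2,3,7], [2,4,5], [2,4,8], [2,5,7], [3,4,5], [3,5,6], [3,6,7], [4,7,8], [5,6,8], [6,7,8]

giving chain groups C_0 ≅ Z^8, C_1 ≅ Z^24, C_2 ≅ Z^16.

The boundary map ∂_1: C_1 → C_0 maps an edge to its endpoints' difference, ∂[p,q] = q − p. For instance
  ∂[2,5] = [5] − [2].
The 8×24 boundary matrix has rank 7 and Smith normal form diag(1,1,1,1,1,1,1).

∂_2: C_2 → C_1 sends each 2-simplex [p,q,r] to [q,r] − [p,r] + [p,q]. For instance
  ∂[2,3,7] = [3,7] − [2,7] + [2,3],
  ∂[4,7,8] = [7,8] − [4,8] + [4,7].
The resulting 24×16 matrix has rank 15, and its Smith normal form has invariant factors (1,1,1,1,1,1,1,1,1,1,1,1,1,1,1).

From H_k ≅ ker(∂_k) / im(∂_{k+1}) we obtain:

  H_0: rank C_0 − rank ∂_1 = 8 − 7 = 1, and the invariant factors of ∂_1 are all 1, so H_0 = Z.
  H_1: rank ker ∂_1 − rank ∂_2 = (24 − 7) − 15 = 2, and the invariant factors of ∂_2 are all 1, so H_1 = Z^2.
  H_2: rank ker ∂_2 − rank ∂_3 = (16 − 15) − 0 = 1, and there is no ∂_3, so H_2 = Z.

(K is a triangulation of the torus T^2.)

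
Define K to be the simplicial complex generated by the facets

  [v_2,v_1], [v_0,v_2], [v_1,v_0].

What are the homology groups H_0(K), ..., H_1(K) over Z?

Order the vertices as v_0 < v_1 < v_2. Listing each simplex with vertices in this order, K has dimension 1 with simplices:

  0-simplices (3): [v_0], [v_1], [v_2]
  1-simplices (3): [v_0,v_1], [v_0,v_2], [v_1,v_2]

Hence C_0 ≅ Z^3, C_1 ≅ Z^3.

Boundary ∂_1: C_1 → C_0 maps an edge to its endpoints' difference, ∂[p,q] = q − p. For instance
  ∂[v_0,v_1] = [v_1] − [v_0].
The resulting 3×3 matrix has rank 2, and its Smith normal form has invariant factors (1,1).

Reading off H_k = ker ∂_k / im ∂_{k+1}:

  H_0: rank C_0 − rank ∂_1 = 3 − 2 = 1, and the invariant factors of ∂_1 are all 1, so H_0 = Z.
  H_1: rank ker ∂_1 − rank ∂_2 = (3 − 2) − 0 = 1, and there is no ∂_2, so H_1 = Z.

(K is a triangulation of the circle S^1.)

H_0 ≅ Z,  H_1 ≅ Z.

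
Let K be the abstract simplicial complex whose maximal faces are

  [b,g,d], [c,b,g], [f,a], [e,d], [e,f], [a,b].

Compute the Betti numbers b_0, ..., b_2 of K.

b_0 = 1, b_1 = 1, b_2 = 0.

Order the vertices as a < b < c < d < e < f < g. Listing each simplex with vertices in this order, K has dimension 2 with simplices:

  0-simplices (7): a, b, c, d, e, f, g
  1-simplices (9): ab, af, bc, bd, bg, cg, de, dg, ef
  2-simplices (2): bcg, bdg

giving chain groups C_0 ≅ Z^7, C_1 ≅ Z^9, C_2 ≅ Z^2.

Boundary ∂_1: C_1 → C_0 maps an edge to its endpoints' difference, ∂[p,q] = q − p.
This gives a 7×9 integer matrix of rank 6; reducing to Smith normal form yields diagonal entries (1,1,1,1,1,1).

Boundary ∂_2: C_2 → C_1 sends each 2-simplex [p,q,r] to [q,r] − [p,r] + [p,q]. For instance
  ∂bcg = cg − bg + bc,
  ∂bdg = dg − bg + bd.
This gives a 9×2 integer matrix of rank 2; reducing to Smith normal form yields diagonal entries (1,1).

From H_k ≅ ker(∂_k) / im(∂_{k+1}) we obtain:

  H_0: rank C_0 − rank ∂_1 = 7 − 6 = 1, and the invariant factors of ∂_1 are all 1, so H_0 ≅ Z.
  H_1: rank ker ∂_1 − rank ∂_2 = (9 − 6) − 2 = 1, and the invariant factors of ∂_2 are all 1, so H_1 ≅ Z.
  H_2: rank ker ∂_2 − rank ∂_3 = (2 − 2) − 0 = 0, and there is no ∂_3, so H_2 ≅ 0.

Hence the Betti numbers are b_0 = 1, b_1 = 1, b_2 = 0.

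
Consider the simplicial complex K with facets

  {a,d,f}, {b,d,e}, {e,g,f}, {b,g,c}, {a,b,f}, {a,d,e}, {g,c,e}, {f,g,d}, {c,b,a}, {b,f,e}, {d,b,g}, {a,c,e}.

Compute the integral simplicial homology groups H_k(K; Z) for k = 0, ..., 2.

H_0 = Z,  H_1 = Z/2,  H_2 = 0.

Order the vertices as a < b < c < d < e < f < g. Listing each simplex with vertices in this order, K has dimension 2 with simplices:

  0-simplices (7): a, b, c, d, e, f, g
  1-simplices (18): ab, ac, ad, ae, af, bc, bd, be, bf, bg, ce, cg, de, df, dg, ef, eg, fg
  2-simplices (12): abc, abf, ace, ade, adf, bcg, bde, bdg, bef, ceg, dfg, efg

Hence C_0 ≅ Z^7, C_1 ≅ Z^18, C_2 ≅ Z^12.

∂_1: C_1 → C_0 sends each edge [p,q] (with p < q) to q − p.
The resulting 7×18 matrix has rank 6, and its Smith normal form has invariant factors (1,1,1,1,1,1).

The boundary map ∂_2: C_2 → C_1 maps a triangle to the signed sum of its edges. For instance
  ∂abf = bf − af + ab,
  ∂adf = df − af + ad.
The 18×12 boundary matrix has rank 12 and Smith normal form diag(1,1,1,1,1,1,1,1,1,1,1,2).

Now H_k = ker ∂_k / im ∂_{k+1}, so:

  H_0: rank C_0 − rank ∂_1 = 7 − 6 = 1, and the invariant factors of ∂_1 are all 1, so H_0 ≅ Z.
  H_1: rank ker ∂_1 − rank ∂_2 = (18 − 6) − 12 = 0, and ∂_2 has invariant factor 2 > 1, so H_1 ≅ Z/2.
  H_2: rank ker ∂_2 − rank ∂_3 = (12 − 12) − 0 = 0, and there is no ∂_3, so H_2 ≅ 0.

(K is a triangulation of the real projective plane RP^2.)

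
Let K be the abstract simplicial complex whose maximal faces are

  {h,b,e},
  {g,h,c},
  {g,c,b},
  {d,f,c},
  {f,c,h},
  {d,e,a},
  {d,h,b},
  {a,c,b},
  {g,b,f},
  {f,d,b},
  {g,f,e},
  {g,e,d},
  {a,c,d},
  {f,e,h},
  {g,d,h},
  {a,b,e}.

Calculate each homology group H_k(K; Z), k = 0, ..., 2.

Take the total order a < b < c < d < e < f < g < h on the vertex set. Then K (dimension 2) consists of the simplices:

  0-simplices (8): a, b, c, d, e, f, g, h
  1-simplices (24): ab, ac, ad, ae, bc, bd, be, bf, bg, bh, cd, cf, cg, ch, de, df, dg, dh, ef, eg, eh, fg, fh, gh
  2-simplices (16): abc, abe, acd, ade, bcg, bdf, bdh, beh, bfg, cdf, cfh, cgh, deg, dgh, efg, efh

so the chain groups are C_0 ≅ Z^8, C_1 ≅ Z^24, C_2 ≅ Z^16.

∂_1: C_1 → C_0 maps an edge to its endpoints' difference, ∂[p,q] = q − p. For instance
  ∂bc = c − b.
As a 8×24 matrix over Z this has rank 7, with invariant factors (1,1,1,1,1,1,1).

Boundary ∂_2: C_2 → C_1 maps a triangle to the signed sum of its edges. For instance
  ∂acd = cd − ad + ac,
  ∂abe = be − ae + ab.
As a 24×16 matrix over Z this has rank 15, with invariant factors (1,1,1,1,1,1,1,1,1,1,1,1,1,1,1).

From H_k ≅ ker(∂_k) / im(∂_{k+1}) we obtain:

  H_0: rank C_0 − rank ∂_1 = 8 − 7 = 1, and the invariant factors of ∂_1 are all 1, so H_0 = Z.
  H_1: rank ker ∂_1 − rank ∂_2 = (24 − 7) − 15 = 2, and the invariant factors of ∂_2 are all 1, so H_1 = Z^2.
  H_2: rank ker ∂_2 − rank ∂_3 = (16 − 15) − 0 = 1, and there is no ∂_3, so H_2 = Z.

As a check, the Euler characteristic is 8 − 24 + 16 = 0, which agrees with 1 − 2 + 1 = 0.

H_0 ≅ Z,  H_1 ≅ Z^2,  H_2 ≅ Z.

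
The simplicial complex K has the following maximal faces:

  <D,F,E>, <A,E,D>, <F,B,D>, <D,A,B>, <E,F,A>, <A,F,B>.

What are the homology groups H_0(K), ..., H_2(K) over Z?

H_0 ≅ Z,  H_1 = 0,  H_2 ≅ Z.

Fix the vertex order A < B < D < E < F and write every simplex with vertices in increasing order. Then dim K = 2 and the simplices of K are:

  0-simplices (5): A, B, D, E, F
  1-simplices (9): AB, AD, AE, AF, BD, BF, DE, DF, EF
  2-simplices (6): ABD, ABF, ADE, AEF, BDF, DEF

so the chain groups are C_0 ≅ Z^5, C_1 ≅ Z^9, C_2 ≅ Z^6.

∂_1: C_1 → C_0 maps an edge to its endpoints' difference, ∂[p,q] = q − p.
This gives a 5×9 integer matrix of rank 4; reducing to Smith normal form yields diagonal entries (1,1,1,1).

The boundary map ∂_2: C_2 → C_1 acts by ∂[p,q,r] = [q,r] − [p,r] + [p,q]. For instance
  ∂DEF = EF − DF + DE,
  ∂ADE = DE − AE + AD.
The 9×6 boundary matrix has rank 5 and Smith normal form diag(1,1,1,1,1).

Computing H_k = (kernel of ∂_k) / (image of ∂_{k+1}):

  H_0: rank C_0 − rank ∂_1 = 5 − 4 = 1, and the invariant factors of ∂_1 are all 1, so H_0 ≅ Z.
  H_1: rank ker ∂_1 − rank ∂_2 = (9 − 4) − 5 = 0, and the invariant factors of ∂_2 are all 1, so H_1 ≅ 0.
  H_2: rank ker ∂_2 − rank ∂_3 = (6 − 5) − 0 = 1, and there is no ∂_3, so H_2 ≅ Z.

As a check, the Euler characteristic is 5 − 9 + 6 = 2, which agrees with 1 − 0 + 1 = 2.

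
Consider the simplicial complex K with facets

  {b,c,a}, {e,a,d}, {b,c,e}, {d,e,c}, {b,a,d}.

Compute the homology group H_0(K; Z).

We work with the vertex ordering a < b < c < d < e. The simplices of K, each written with vertices in increasing order, are:

  0-simplices (5): a, b, c, d, e
  1-simplices (10): ab, ac, ad, ae, bc, bd, be, cd, ce, de
  2-simplices (5): abc, abd, ade, bce, cde

giving chain groups C_0 ≅ Z^5, C_1 ≅ Z^10, C_2 ≅ Z^5.

Boundary ∂_1: C_1 → C_0 is given by ∂[p,q] = [q] − [p].
As a 5×10 matrix over Z this has rank 4, with invariant factors (1,1,1,1).

The boundary map ∂_2: C_2 → C_1 maps a triangle to the signed sum of its edges. For instance
  ∂abd = bd − ad + ab,
  ∂abc = bc − ac + ab.
The resulting 10×5 matrix has rank 5, and its Smith normal form has invariant factors (1,1,1,1,1).

From H_k ≅ ker(∂_k) / im(∂_{k+1}) we obtain:

  H_0: rank C_0 − rank ∂_1 = 5 − 4 = 1, and the invariant factors of ∂_1 are all 1, so H_0 ≅ Z.

H_0 ≅ Z.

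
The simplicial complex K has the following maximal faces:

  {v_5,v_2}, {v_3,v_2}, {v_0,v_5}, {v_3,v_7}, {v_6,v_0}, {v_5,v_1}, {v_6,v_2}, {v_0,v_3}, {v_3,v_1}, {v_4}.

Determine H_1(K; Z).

Take the total order v_0 < v_1 < v_2 < v_3 < v_4 < v_5 < v_6 < v_7 on the vertex set. Then K (dimension 1) consists of the simplices:

  0-simplices (8): [v_0], [v_1], [v_2], [v_3], [v_4], [v_5], [v_6], [v_7]
  1-simplices (9): [v_0,v_3], [v_0,v_5], [v_0,v_6], [v_1,v_3], [v_1,v_5], [v_2,v_3], [v_2,v_5], [v_2,v_6], [v_3,v_7]

Hence C_0 ≅ Z^8, C_1 ≅ Z^9.

The boundary map ∂_1: C_1 → C_0 sends each edge [p,q] (with p < q) to q − p.
The resulting 8×9 matrix has rank 6, and its Smith normal form has invariant factors (1,1,1,1,1,1).

Computing H_k = (kernel of ∂_k) / (image of ∂_{k+1}):

  H_1: rank ker ∂_1 − rank ∂_2 = (9 − 6) − 0 = 3, and there is no ∂_2, so H_1 ≅ Z^3.

H_1 ≅ Z^3.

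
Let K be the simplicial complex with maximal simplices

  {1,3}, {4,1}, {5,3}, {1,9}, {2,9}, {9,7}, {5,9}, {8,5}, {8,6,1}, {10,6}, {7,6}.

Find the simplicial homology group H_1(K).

Fix the vertex order 1 < 2 < 3 < 4 < 5 < 6 < 7 < 8 < 9 < 10 and write every simplex with vertices in increasing order. Then dim K = 2 and the simplices of K are:

  0-simplices (10): [1], [2], [3], [4], [5], [6], [7], [8], [9], [10]
  1-simplices (13): [1,3], [1,4], [1,6], [1,8], [1,9], [2,9], [3,5], [5,8], [5,9], [6,7], [6,8], [6,10], [7,9]
  2-simplices (1): [1,6,8]

Hence C_0 ≅ Z^10, C_1 ≅ Z^13, C_2 ≅ Z^1.

Boundary ∂_1: C_1 → C_0 maps an edge to its endpoints' difference, ∂[p,q] = q − p. For instance
  ∂[6,8] = [8] − [6].
The 10×13 boundary matrix has rank 9 and Smith normal form diag(1,1,1,1,1,1,1,1,1).

∂_2: C_2 → C_1 sends each 2-simplex [p,q,r] to [q,r] − [p,r] + [p,q]. For instance
  ∂[1,6,8] = [6,8] − [1,8] + [1,6].
The resulting 13×1 matrix has rank 1, and its Smith normal form has invariant factors (1).

Now H_k = ker ∂_k / im ∂_{k+1}, so:

  H_1: rank ker ∂_1 − rank ∂_2 = (13 − 9) − 1 = 3, and the invariant factors of ∂_2 are all 1, so H_1 = Z^3.

H_1 ≅ Z^3.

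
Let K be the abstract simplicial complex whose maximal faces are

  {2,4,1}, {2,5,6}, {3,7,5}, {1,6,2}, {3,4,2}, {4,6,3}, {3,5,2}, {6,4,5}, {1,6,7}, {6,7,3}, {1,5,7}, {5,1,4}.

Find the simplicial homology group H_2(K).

H_2 = 0.

Fix the vertex order 1 < 2 < 3 < 4 < 5 < 6 < 7 and write every simplex with vertices in increasing order. Then dim K = 2 and the simplices of K are:

  0-simplices (7): [1], [2], [3], [4], [5], [6], [7]
  1-simplices (18): [1,2], [1,4], [1,5], [1,6], [1,7], [2,3], [2,4], [2,5], [2,6], [3,4], [3,5], [3,6], [3,7], [4,5], [4,6], [5,6], [5,7], [6,7]
  2-simplices (12): [1,2,4], [1,2,6], [1,4,5], [1,5,7], [1,6,7], [2,3,4], [2,3,5], [2,5,6], [3,4,6], [3,5,7], [3,6,7], [4,5,6]

giving chain groups C_0 ≅ Z^7, C_1 ≅ Z^18, C_2 ≅ Z^12.

Boundary ∂_1: C_1 → C_0 sends each edge [p,q] (with p < q) to q − p. For instance
  ∂[4,6] = [6] − [4].
The resulting 7×18 matrix has rank 6, and its Smith normal form has invariant factors (1,1,1,1,1,1).

The boundary map ∂_2: C_2 → C_1 maps a triangle to the signed sum of its edges. For instance
  ∂[2,3,4] = [3,4] − [2,4] + [2,3],
  ∂[3,6,7] = [6,7] − [3,7] + [3,6].
The resulting 18×12 matrix has rank 12, and its Smith normal form has invariant factors (1,1,1,1,1,1,1,1,1,1,1,2).

Computing H_k = (kernel of ∂_k) / (image of ∂_{k+1}):

  H_2: rank ker ∂_2 − rank ∂_3 = (12 − 12) − 0 = 0, and there is no ∂_3, so H_2 ≅ 0.

(K is a triangulation of the real projective plane RP^2.)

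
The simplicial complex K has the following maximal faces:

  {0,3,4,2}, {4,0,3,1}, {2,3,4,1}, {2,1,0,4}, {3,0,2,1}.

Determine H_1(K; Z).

H_1 = 0.

Order the vertices as 0 < 1 < 2 < 3 < 4. Listing each simplex with vertices in this order, K has dimension 3 with simplices:

  0-simplices (5): [0], [1], [2], [3], [4]
  1-simplices (10): [0,1], [0,2], [0,3], [0,4], [1,2], [1,3], [1,4], [2,3], [2,4], [3,4]
  2-simplices (10): [0,1,2], [0,1,3], [0,1,4], [0,2,3], [0,2,4], [0,3,4], [1,2,3], [1,2,4], [1,3,4], [2,3,4]
  3-simplices (5): [0,1,2,3], [0,1,2,4], [0,1,3,4], [0,2,3,4], [1,2,3,4]

Hence C_0 ≅ Z^5, C_1 ≅ Z^10, C_2 ≅ Z^10, C_3 ≅ Z^5.

Boundary ∂_1: C_1 → C_0 maps an edge to its endpoints' difference, ∂[p,q] = q − p.
The 5×10 boundary matrix has rank 4 and Smith normal form diag(1,1,1,1).

The boundary map ∂_2: C_2 → C_1 acts by ∂[p,q,r] = [q,r] − [p,r] + [p,q]. For instance
  ∂[0,3,4] = [3,4] − [0,4] + [0,3],
  ∂[2,3,4] = [3,4] − [2,4] + [2,3].
As a 10×10 matrix over Z this has rank 6, with invariant factors (1,1,1,1,1,1).

Boundary ∂_3: C_3 → C_2 sends each 3-simplex σ to the alternating sum Σ_i (−1)^i (σ with its i-th vertex removed). For instance
  ∂[0,1,3,4] = [1,3,4] − [0,3,4] + [0,1,4] − [0,1,3],
  ∂[0,2,3,4] = [2,3,4] − [0,3,4] + [0,2,4] − [0,2,3].
The 10×5 boundary matrix has rank 4 and Smith normal form diag(1,1,1,1).

Reading off H_k = ker ∂_k / im ∂_{k+1}:

  H_1: rank ker ∂_1 − rank ∂_2 = (10 − 4) − 6 = 0, and the invariant factors of ∂_2 are all 1, so H_1 = 0.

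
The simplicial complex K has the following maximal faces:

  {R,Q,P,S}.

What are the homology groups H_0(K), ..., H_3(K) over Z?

H_0 = Z,  H_1 = 0,  H_2 = 0,  H_3 = 0.

We work with the vertex ordering P < Q < R < S. The simplices of K, each written with vertices in increasing order, are:

  0-simplices (4): P, Q, R, S
  1-simplices (6): PQ, PR, PS, QR, QS, RS
  2-simplices (4): PQR, PQS, PRS, QRS
  3-simplices (1): PQRS

giving chain groups C_0 ≅ Z^4, C_1 ≅ Z^6, C_2 ≅ Z^4, C_3 ≅ Z^1.

∂_1: C_1 → C_0 is given by ∂[p,q] = [q] − [p]. For instance
  ∂PQ = Q − P.
The resulting 4×6 matrix has rank 3, and its Smith normal form has invariant factors (1,1,1).

Boundary ∂_2: C_2 → C_1 acts by ∂[p,q,r] = [q,r] − [p,r] + [p,q]. For instance
  ∂PRS = RS − PS + PR,
  ∂QRS = RS − QS + QR.
The resulting 6×4 matrix has rank 3, and its Smith normal form has invariant factors (1,1,1).

Boundary ∂_3: C_3 → C_2 sends each 3-simplex σ to the alternating sum Σ_i (−1)^i (σ with its i-th vertex removed). For instance
  ∂PQRS = QRS − PRS + PQS − PQR.
The 4×1 boundary matrix has rank 1 and Smith normal form diag(1).

Now H_k = ker ∂_k / im ∂_{k+1}, so:

  H_0: rank C_0 − rank ∂_1 = 4 − 3 = 1, and the invariant factors of ∂_1 are all 1, so H_0 = Z.
  H_1: rank ker ∂_1 − rank ∂_2 = (6 − 3) − 3 = 0, and the invariant factors of ∂_2 are all 1, so H_1 = 0.
  H_2: rank ker ∂_2 − rank ∂_3 = (4 − 3) − 1 = 0, and the invariant factors of ∂_3 are all 1, so H_2 = 0.
  H_3: rank ker ∂_3 − rank ∂_4 = (1 − 1) − 0 = 0, and there is no ∂_4, so H_3 = 0.

As a check, the Euler characteristic is 4 − 6 + 4 − 1 = 1, which agrees with 1 − 0 + 0 − 0 = 1.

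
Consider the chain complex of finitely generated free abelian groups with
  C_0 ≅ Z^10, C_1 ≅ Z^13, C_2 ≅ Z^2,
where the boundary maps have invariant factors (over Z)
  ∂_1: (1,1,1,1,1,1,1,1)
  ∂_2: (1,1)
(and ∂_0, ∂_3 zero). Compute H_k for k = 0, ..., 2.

H_0: b_0 = 10 − 0 − 8 = 2; torsion from ∂_1 factors > 1: none. So H_0 ≅ Z^2.
H_1: b_1 = 13 − 8 − 2 = 3; torsion from ∂_2 factors > 1: none. So H_1 ≅ Z^3.
H_2: b_2 = 2 − 2 − 0 = 0; torsion from ∂_3 factors > 1: none. So H_2 ≅ 0.

H_0 ≅ Z^2,  H_1 ≅ Z^3,  H_2 = 0.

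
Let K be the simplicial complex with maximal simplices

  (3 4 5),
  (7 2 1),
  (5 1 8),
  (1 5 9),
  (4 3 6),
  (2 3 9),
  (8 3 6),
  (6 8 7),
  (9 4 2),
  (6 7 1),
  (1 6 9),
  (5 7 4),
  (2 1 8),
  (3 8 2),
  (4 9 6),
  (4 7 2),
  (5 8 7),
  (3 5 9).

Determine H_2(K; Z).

K has 9 vertices, 27 edges, 18 triangles.
rank ∂_2 = 18, rank ∂_3 = 0 ⇒ b_2 = 18 − 18 − 0 = 0. So H_2 ≅ 0.

H_2 ≅ 0.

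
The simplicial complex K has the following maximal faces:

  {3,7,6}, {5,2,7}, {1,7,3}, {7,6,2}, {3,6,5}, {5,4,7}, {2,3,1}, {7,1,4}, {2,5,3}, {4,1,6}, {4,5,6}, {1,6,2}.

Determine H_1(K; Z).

Take the total order 1 < 2 < 3 < 4 < 5 < 6 < 7 on the vertex set. Then K (dimension 2) consists of the simplices:

  0-simplices (7): [1], [2], [3], [4], [5], [6], [7]
  1-simplices (18): [1,2], [1,3], [1,4], [1,6], [1,7], [2,3], [2,5], [2,6], [2,7], [3,5], [3,6], [3,7], [4,5], [4,6], [4,7], [5,6], [5,7], [6,7]
  2-simplices (12): [1,2,3], [1,2,6], [1,3,7], [1,4,6], [1,4,7], [2,3,5], [2,5,7], [2,6,7], [3,5,6], [3,6,7], [4,5,6], [4,5,7]

giving chain groups C_0 ≅ Z^7, C_1 ≅ Z^18, C_2 ≅ Z^12.

The boundary map ∂_1: C_1 → C_0 sends each edge [p,q] (with p < q) to q − p. For instance
  ∂[1,6] = [6] − [1].
This gives a 7×18 integer matrix of rank 6; reducing to Smith normal form yields diagonal entries (1,1,1,1,1,1).

Boundary ∂_2: C_2 → C_1 maps a triangle to the signed sum of its edges. For instance
  ∂[4,5,6] = [5,6] − [4,6] + [4,5],
  ∂[1,4,6] = [4,6] − [1,6] + [1,4].
This gives a 18×12 integer matrix of rank 12; reducing to Smith normal form yields diagonal entries (1,1,1,1,1,1,1,1,1,1,1,2).

Now H_k = ker ∂_k / im ∂_{k+1}, so:

  H_1: rank ker ∂_1 − rank ∂_2 = (18 − 6) − 12 = 0, and ∂_2 has invariant factor 2 > 1, so H_1 = Z/2.

(K is a triangulation of the real projective plane RP^2.)

H_1 = Z/2.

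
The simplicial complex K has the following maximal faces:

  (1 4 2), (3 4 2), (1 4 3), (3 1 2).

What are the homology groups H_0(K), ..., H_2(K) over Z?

Fix the vertex order 1 < 2 < 3 < 4 and write every simplex with vertices in increasing order. Then dim K = 2 and the simplices of K are:

  0-simplices (4): [1], [2], [3], [4]
  1-simplices (6): [1,2], [1,3], [1,4], [2,3], [2,4], [3,4]
  2-simplices (4): [1,2,3], [1,2,4], [1,3,4], [2,3,4]

Hence C_0 ≅ Z^4, C_1 ≅ Z^6, C_2 ≅ Z^4.

∂_1: C_1 → C_0 is given by ∂[p,q] = [q] − [p].
As a 4×6 matrix over Z this has rank 3, with invariant factors (1,1,1).

∂_2: C_2 → C_1 sends each 2-simplex [p,q,r] to [q,r] − [p,r] + [p,q]. For instance
  ∂[1,2,3] = [2,3] − [1,3] + [1,2],
  ∂[2,3,4] = [3,4] − [2,4] + [2,3].
This gives a 6×4 integer matrix of rank 3; reducing to Smith normal form yields diagonal entries (1,1,1).

Now H_k = ker ∂_k / im ∂_{k+1}, so:

  H_0: rank C_0 − rank ∂_1 = 4 − 3 = 1, and the invariant factors of ∂_1 are all 1, so H_0 ≅ Z.
  H_1: rank ker ∂_1 − rank ∂_2 = (6 − 3) − 3 = 0, and the invariant factors of ∂_2 are all 1, so H_1 ≅ 0.
  H_2: rank ker ∂_2 − rank ∂_3 = (4 − 3) − 0 = 1, and there is no ∂_3, so H_2 ≅ Z.

As a check, the Euler characteristic is 4 − 6 + 4 = 2, which agrees with 1 − 0 + 1 = 2.

H_0 ≅ Z,  H_1 = 0,  H_2 ≅ Z.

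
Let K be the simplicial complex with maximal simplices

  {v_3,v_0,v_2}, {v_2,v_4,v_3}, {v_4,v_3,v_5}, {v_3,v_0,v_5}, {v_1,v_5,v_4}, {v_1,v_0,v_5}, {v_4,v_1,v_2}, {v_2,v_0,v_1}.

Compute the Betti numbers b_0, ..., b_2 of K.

Fix the vertex order v_0 < v_1 < v_2 < v_3 < v_4 < v_5 and write every simplex with vertices in increasing order. Then dim K = 2 and the simplices of K are:

  0-simplices (6): [v_0], [v_1], [v_2], [v_3], [v_4], [v_5]
  1-simplices (12): [v_0,v_1], [v_0,v_2], [v_0,v_3], [v_0,v_5], [v_1,v_2], [v_1,v_4], [v_1,v_5], [v_2,v_3], [v_2,v_4], [v_3,v_4], [v_3,v_5], [v_4,v_5]
  2-simplices (8): [v_0,v_1,v_2], [v_0,v_1,v_5], [v_0,v_2,v_3], [v_0,v_3,v_5], [v_1,v_2,v_4], [v_1,v_4,v_5], [v_2,v_3,v_4], [v_3,v_4,v_5]

Hence C_0 ≅ Z^6, C_1 ≅ Z^12, C_2 ≅ Z^8.

∂_1: C_1 → C_0 maps an edge to its endpoints' difference, ∂[p,q] = q − p. For instance
  ∂[v_1,v_2] = [v_2] − [v_1].
The 6×12 boundary matrix has rank 5 and Smith normal form diag(1,1,1,1,1).

Boundary ∂_2: C_2 → C_1 acts by ∂[p,q,r] = [q,r] − [p,r] + [p,q]. For instance
  ∂[v_0,v_3,v_5] = [v_3,v_5] − [v_0,v_5] + [v_0,v_3],
  ∂[v_0,v_1,v_2] = [v_1,v_2] − [v_0,v_2] + [v_0,v_1].
The 12×8 boundary matrix has rank 7 and Smith normal form diag(1,1,1,1,1,1,1).

Reading off H_k = ker ∂_k / im ∂_{k+1}:

  H_0: rank C_0 − rank ∂_1 = 6 − 5 = 1, and the invariant factors of ∂_1 are all 1, so H_0 = Z.
  H_1: rank ker ∂_1 − rank ∂_2 = (12 − 5) − 7 = 0, and the invariant factors of ∂_2 are all 1, so H_1 = 0.
  H_2: rank ker ∂_2 − rank ∂_3 = (8 − 7) − 0 = 1, and there is no ∂_3, so H_2 = Z.

Hence the Betti numbers are b_0 = 1, b_1 = 0, b_2 = 1.

b_0 = 1, b_1 = 0, b_2 = 1.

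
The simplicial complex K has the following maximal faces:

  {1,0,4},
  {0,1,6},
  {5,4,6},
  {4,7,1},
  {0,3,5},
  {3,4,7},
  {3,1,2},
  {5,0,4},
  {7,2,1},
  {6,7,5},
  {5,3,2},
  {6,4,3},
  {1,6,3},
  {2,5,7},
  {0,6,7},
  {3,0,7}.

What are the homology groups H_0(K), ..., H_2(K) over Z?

Take the total order 0 < 1 < 2 < 3 < 4 < 5 < 6 < 7 on the vertex set. Then K (dimension 2) consists of the simplices:

  0-simplices (8): [0], [1], [2], [3], [4], [5], [6], [7]
  1-simplices (24): (24 of them)
  2-simplices (16): [0,1,4], [0,1,6], [0,3,5], [0,3,7], [0,4,5], [0,6,7], [1,2,3], [1,2,7], [1,3,6], [1,4,7], [2,3,5], [2,5,7], [3,4,6], [3,4,7], [4,5,6], [5,6,7]

Hence C_0 ≅ Z^8, C_1 ≅ Z^24, C_2 ≅ Z^16.

The boundary map ∂_1: C_1 → C_0 maps an edge to its endpoints' difference, ∂[p,q] = q − p. For instance
  ∂[0,7] = [7] − [0].
The resulting 8×24 matrix has rank 7, and its Smith normal form has invariant factors (1,1,1,1,1,1,1).

The boundary map ∂_2: C_2 → C_1 acts by ∂[p,q,r] = [q,r] − [p,r] + [p,q]. For instance
  ∂[0,3,5] = [3,5] − [0,5] + [0,3],
  ∂[0,4,5] = [4,5] − [0,5] + [0,4].
This gives a 24×16 integer matrix of rank 15; reducing to Smith normal form yields diagonal entries (1,1,1,1,1,1,1,1,1,1,1,1,1,1,1).

From H_k ≅ ker(∂_k) / im(∂_{k+1}) we obtain:

  H_0: rank C_0 − rank ∂_1 = 8 − 7 = 1, and the invariant factors of ∂_1 are all 1, so H_0 = Z.
  H_1: rank ker ∂_1 − rank ∂_2 = (24 − 7) − 15 = 2, and the invariant factors of ∂_2 are all 1, so H_1 = Z^2.
  H_2: rank ker ∂_2 − rank ∂_3 = (16 − 15) − 0 = 1, and there is no ∂_3, so H_2 = Z.

H_0 = Z,  H_1 = Z^2,  H_2 = Z.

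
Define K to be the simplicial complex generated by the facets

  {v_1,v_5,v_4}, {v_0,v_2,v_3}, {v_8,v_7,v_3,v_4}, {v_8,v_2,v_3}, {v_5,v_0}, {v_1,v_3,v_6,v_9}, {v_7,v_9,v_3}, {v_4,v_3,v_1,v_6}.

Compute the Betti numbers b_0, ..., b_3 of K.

Order the vertices as v_0 < v_1 < v_2 < v_3 < v_4 < v_5 < v_6 < v_7 < v_8 < v_9. Listing each simplex with vertices in this order, K has dimension 3 with simplices:

  0-simplices (10): [v_0], [v_1], [v_2], [v_3], [v_4], [v_5], [v_6], [v_7], [v_8], [v_9]
  1-simplices (22): (22 of them)
  2-simplices (15): (15 of them)
  3-simplices (3): [v_1,v_3,v_4,v_6], [v_1,v_3,v_6,v_9], [v_3,v_4,v_7,v_8]

giving chain groups C_0 ≅ Z^10, C_1 ≅ Z^22, C_2 ≅ Z^15, C_3 ≅ Z^3.

∂_1: C_1 → C_0 sends each edge [p,q] (with p < q) to q − p.
The resulting 10×22 matrix has rank 9, and its Smith normal form has invariant factors (1,1,1,1,1,1,1,1,1).

The boundary map ∂_2: C_2 → C_1 maps a triangle to the signed sum of its edges. For instance
  ∂[v_3,v_7,v_8] = [v_7,v_8] − [v_3,v_8] + [v_3,v_7],
  ∂[v_1,v_4,v_6] = [v_4,v_6] − [v_1,v_6] + [v_1,v_4].
As a 22×15 matrix over Z this has rank 12, with invariant factors (1,1,1,1,1,1,1,1,1,1,1,1).

The boundary map ∂_3: C_3 → C_2 sends each 3-simplex σ to the alternating sum Σ_i (−1)^i (σ with its i-th vertex removed). For instance
  ∂[v_1,v_3,v_4,v_6] = [v_3,v_4,v_6] − [v_1,v_4,v_6] + [v_1,v_3,v_6] − [v_1,v_3,v_4],
  ∂[v_3,v_4,v_7,v_8] = [v_4,v_7,v_8] − [v_3,v_7,v_8] + [v_3,v_4,v_8] − [v_3,v_4,v_7].
The resulting 15×3 matrix has rank 3, and its Smith normal form has invariant factors (1,1,1).

Computing H_k = (kernel of ∂_k) / (image of ∂_{k+1}):

  H_0: rank C_0 − rank ∂_1 = 10 − 9 = 1, and the invariant factors of ∂_1 are all 1, so H_0 ≅ Z.
  H_1: rank ker ∂_1 − rank ∂_2 = (22 − 9) − 12 = 1, and the invariant factors of ∂_2 are all 1, so H_1 ≅ Z.
  H_2: rank ker ∂_2 − rank ∂_3 = (15 − 12) − 3 = 0, and the invariant factors of ∂_3 are all 1, so H_2 ≅ 0.
  H_3: rank ker ∂_3 − rank ∂_4 = (3 − 3) − 0 = 0, and there is no ∂_4, so H_3 ≅ 0.

Hence the Betti numbers are b_0 = 1, b_1 = 1, b_2 = 0, b_3 = 0.

b_0 = 1, b_1 = 1, b_2 = 0, b_3 = 0.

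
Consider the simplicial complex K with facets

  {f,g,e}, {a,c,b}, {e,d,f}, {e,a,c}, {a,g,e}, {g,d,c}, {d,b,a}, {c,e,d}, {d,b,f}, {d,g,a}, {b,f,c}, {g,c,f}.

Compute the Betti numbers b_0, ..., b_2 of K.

Take the total order a < b < c < d < e < f < g on the vertex set. Then K (dimension 2) consists of the simplices:

  0-simplices (7): a, b, c, d, e, f, g
  1-simplices (18): ab, ac, ad, ae, ag, bc, bd, bf, cd, ce, cf, cg, de, df, dg, ef, eg, fg
  2-simplices (12): abc, abd, ace, adg, aeg, bcf, bdf, cde, cdg, cfg, def, efg

so the chain groups are C_0 ≅ Z^7, C_1 ≅ Z^18, C_2 ≅ Z^12.

∂_1: C_1 → C_0 sends each edge [p,q] (with p < q) to q − p.
As a 7×18 matrix over Z this has rank 6, with invariant factors (1,1,1,1,1,1).

Boundary ∂_2: C_2 → C_1 maps a triangle to the signed sum of its edges. For instance
  ∂def = ef − df + de,
  ∂cdg = dg − cg + cd.
As a 18×12 matrix over Z this has rank 12, with invariant factors (1,1,1,1,1,1,1,1,1,1,1,2).

Reading off H_k = ker ∂_k / im ∂_{k+1}:

  H_0: rank C_0 − rank ∂_1 = 7 − 6 = 1, and the invariant factors of ∂_1 are all 1, so H_0 ≅ Z.
  H_1: rank ker ∂_1 − rank ∂_2 = (18 − 6) − 12 = 0, and ∂_2 has invariant factor 2 > 1, so H_1 ≅ Z/2.
  H_2: rank ker ∂_2 − rank ∂_3 = (12 − 12) − 0 = 0, and there is no ∂_3, so H_2 ≅ 0.

As a check, the Euler characteristic is 7 − 18 + 12 = 1, which agrees with 1 − 0 + 0 = 1.
(K is a triangulation of the real projective plane RP^2.)

Hence the Betti numbers are b_0 = 1, b_1 = 0, b_2 = 0.

b_0 = 1, b_1 = 0, b_2 = 0.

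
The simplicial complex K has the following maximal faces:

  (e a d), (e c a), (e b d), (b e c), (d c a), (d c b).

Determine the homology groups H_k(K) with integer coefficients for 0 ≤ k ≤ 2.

K has 5 vertices, 9 edges, 6 triangles.
rank ∂_0 = 0, rank ∂_1 = 4 ⇒ b_0 = 5 − 0 − 4 = 1; all invariant factors of ∂_1 are 1 so no torsion. So H_0 ≅ Z.
rank ∂_1 = 4, rank ∂_2 = 5 ⇒ b_1 = 9 − 4 − 5 = 0; all invariant factors of ∂_2 are 1 so no torsion. So H_1 ≅ 0.
rank ∂_2 = 5, rank ∂_3 = 0 ⇒ b_2 = 6 − 5 − 0 = 1. So H_2 ≅ Z.

H_0 ≅ Z,  H_1 = 0,  H_2 ≅ Z.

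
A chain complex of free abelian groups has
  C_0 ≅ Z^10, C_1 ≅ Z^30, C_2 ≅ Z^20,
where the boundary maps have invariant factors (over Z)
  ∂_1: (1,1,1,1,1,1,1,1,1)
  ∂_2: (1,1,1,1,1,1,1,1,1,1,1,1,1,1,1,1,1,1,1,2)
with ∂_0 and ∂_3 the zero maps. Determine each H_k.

H_0: b_0 = 10 − 0 − 9 = 1; torsion from ∂_1 factors > 1: none. So H_0 = Z.
H_1: b_1 = 30 − 9 − 20 = 1; torsion from ∂_2 factors > 1: [2]. So H_1 = Z × Z/2.
H_2: b_2 = 20 − 20 − 0 = 0; torsion from ∂_3 factors > 1: none. So H_2 = 0.

H_0 = Z,  H_1 = Z × Z/2,  H_2 = 0.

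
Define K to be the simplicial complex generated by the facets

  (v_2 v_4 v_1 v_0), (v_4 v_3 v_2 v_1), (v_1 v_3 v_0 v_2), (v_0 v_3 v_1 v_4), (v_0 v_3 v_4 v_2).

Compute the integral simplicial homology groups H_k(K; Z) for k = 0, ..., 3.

K has 5 vertices, 10 edges, 10 triangles, 5 3-simplices.
rank ∂_0 = 0, rank ∂_1 = 4 ⇒ b_0 = 5 − 0 − 4 = 1; all invariant factors of ∂_1 are 1 so no torsion. So H_0 ≅ Z.
rank ∂_1 = 4, rank ∂_2 = 6 ⇒ b_1 = 10 − 4 − 6 = 0; all invariant factors of ∂_2 are 1 so no torsion. So H_1 ≅ 0.
rank ∂_2 = 6, rank ∂_3 = 4 ⇒ b_2 = 10 − 6 − 4 = 0; all invariant factors of ∂_3 are 1 so no torsion. So H_2 ≅ 0.
rank ∂_3 = 4, rank ∂_4 = 0 ⇒ b_3 = 5 − 4 − 0 = 1. So H_3 ≅ Z.

H_0 = Z,  H_1 = 0,  H_2 = 0,  H_3 = Z.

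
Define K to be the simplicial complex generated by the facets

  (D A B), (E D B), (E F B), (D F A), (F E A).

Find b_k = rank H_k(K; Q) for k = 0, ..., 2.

Take the total order A < B < D < E < F on the vertex set. Then K (dimension 2) consists of the simplices:

  0-simplices (5): A, B, D, E, F
  1-simplices (10): AB, AD, AE, AF, BD, BE, BF, DE, DF, EF
  2-simplices (5): ABD, ADF, AEF, BDE, BEF

Hence C_0 ≅ Z^5, C_1 ≅ Z^10, C_2 ≅ Z^5.

The boundary map ∂_1: C_1 → C_0 sends each edge [p,q] (with p < q) to q − p. For instance
  ∂AF = F − A.
This gives a 5×10 integer matrix of rank 4; reducing to Smith normal form yields diagonal entries (1,1,1,1).

∂_2: C_2 → C_1 acts by ∂[p,q,r] = [q,r] − [p,r] + [p,q]. For instance
  ∂ABD = BD − AD + AB,
  ∂AEF = EF − AF + AE.
The resulting 10×5 matrix has rank 5, and its Smith normal form has invariant factors (1,1,1,1,1).

Now H_k = ker ∂_k / im ∂_{k+1}, so:

  H_0: rank C_0 − rank ∂_1 = 5 − 4 = 1, and the invariant factors of ∂_1 are all 1, so H_0 = Z.
  H_1: rank ker ∂_1 − rank ∂_2 = (10 − 4) − 5 = 1, and the invariant factors of ∂_2 are all 1, so H_1 = Z.
  H_2: rank ker ∂_2 − rank ∂_3 = (5 − 5) − 0 = 0, and there is no ∂_3, so H_2 = 0.

Hence the Betti numbers are b_0 = 1, b_1 = 1, b_2 = 0.

b_0 = 1, b_1 = 1, b_2 = 0.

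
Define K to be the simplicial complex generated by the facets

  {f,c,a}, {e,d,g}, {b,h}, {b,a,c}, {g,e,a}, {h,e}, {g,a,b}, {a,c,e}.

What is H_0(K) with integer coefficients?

K has 8 vertices, 14 edges, 6 triangles.
rank ∂_0 = 0, rank ∂_1 = 7 ⇒ b_0 = 8 − 0 − 7 = 1; all invariant factors of ∂_1 are 1 so no torsion. So H_0 ≅ Z.

H_0 = Z.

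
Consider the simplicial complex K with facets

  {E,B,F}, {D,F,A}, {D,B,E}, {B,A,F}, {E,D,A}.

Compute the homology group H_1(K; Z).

H_1 ≅ Z.

Fix the vertex order A < B < D < E < F and write every simplex with vertices in increasing order. Then dim K = 2 and the simplices of K are:

  0-simplices (5): A, B, D, E, F
  1-simplices (10): AB, AD, AE, AF, BD, BE, BF, DE, DF, EF
  2-simplices (5): ABF, ADE, ADF, BDE, BEF

giving chain groups C_0 ≅ Z^5, C_1 ≅ Z^10, C_2 ≅ Z^5.

The boundary map ∂_1: C_1 → C_0 maps an edge to its endpoints' difference, ∂[p,q] = q − p.
This gives a 5×10 integer matrix of rank 4; reducing to Smith normal form yields diagonal entries (1,1,1,1).

∂_2: C_2 → C_1 acts by ∂[p,q,r] = [q,r] − [p,r] + [p,q]. For instance
  ∂ABF = BF − AF + AB,
  ∂BEF = EF − BF + BE.
The resulting 10×5 matrix has rank 5, and its Smith normal form has invariant factors (1,1,1,1,1).

Reading off H_k = ker ∂_k / im ∂_{k+1}:

  H_1: rank ker ∂_1 − rank ∂_2 = (10 − 4) − 5 = 1, and the invariant factors of ∂_2 are all 1, so H_1 ≅ Z.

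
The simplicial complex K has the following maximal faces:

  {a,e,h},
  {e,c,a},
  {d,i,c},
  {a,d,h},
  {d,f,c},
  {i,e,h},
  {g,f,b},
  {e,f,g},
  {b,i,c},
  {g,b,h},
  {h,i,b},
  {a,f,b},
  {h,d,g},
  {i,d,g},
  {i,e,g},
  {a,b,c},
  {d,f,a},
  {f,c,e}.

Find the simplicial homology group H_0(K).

H_0 = Z.

Order the vertices as a < b < c < d < e < f < g < h < i. Listing each simplex with vertices in this order, K has dimension 2 with simplices:

  0-simplices (9): a, b, c, d, e, f, g, h, i
  1-simplices (27): ab, ac, ad, ae, af, ah, bc, bf, bg, bh, bi, cd, ce, cf, ci, df, dg, dh, di, ef, eg, eh, ei, fg, gh, gi, hi
  2-simplices (18): abc, abf, ace, adf, adh, aeh, bci, bfg, bgh, bhi, cdf, cdi, cef, dgh, dgi, efg, egi, ehi

giving chain groups C_0 ≅ Z^9, C_1 ≅ Z^27, C_2 ≅ Z^18.

The boundary map ∂_1: C_1 → C_0 maps an edge to its endpoints' difference, ∂[p,q] = q − p. For instance
  ∂ae = e − a.
As a 9×27 matrix over Z this has rank 8, with invariant factors (1,1,1,1,1,1,1,1).

The boundary map ∂_2: C_2 → C_1 sends each 2-simplex [p,q,r] to [q,r] − [p,r] + [p,q]. For instance
  ∂aeh = eh − ah + ae,
  ∂abf = bf − af + ab.
As a 27×18 matrix over Z this has rank 18, with invariant factors (1,1,1,1,1,1,1,1,1,1,1,1,1,1,1,1,1,2).

Computing H_k = (kernel of ∂_k) / (image of ∂_{k+1}):

  H_0: rank C_0 − rank ∂_1 = 9 − 8 = 1, and the invariant factors of ∂_1 are all 1, so H_0 ≅ Z.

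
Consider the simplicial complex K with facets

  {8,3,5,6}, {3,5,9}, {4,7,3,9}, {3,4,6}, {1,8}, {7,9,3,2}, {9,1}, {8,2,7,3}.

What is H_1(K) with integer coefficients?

H_1 ≅ Z.

K has 9 vertices, 21 edges, 16 triangles, 4 3-simplices.
rank ∂_1 = 8, rank ∂_2 = 12 ⇒ b_1 = 21 − 8 − 12 = 1; all invariant factors of ∂_2 are 1 so no torsion. So H_1 ≅ Z.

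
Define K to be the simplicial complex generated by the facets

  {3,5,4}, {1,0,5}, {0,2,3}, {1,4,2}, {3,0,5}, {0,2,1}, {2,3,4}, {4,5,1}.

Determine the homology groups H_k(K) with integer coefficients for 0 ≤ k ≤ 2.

We work with the vertex ordering 0 < 1 < 2 < 3 < 4 < 5. The simplices of K, each written with vertices in increasing order, are:

  0-simplices (6): [0], [1], [2], [3], [4], [5]
  1-simplices (12): [0,1], [0,2], [0,3], [0,5], [1,2], [1,4], [1,5], [2,3], [2,4], [3,4], [3,5], [4,5]
  2-simplices (8): [0,1,2], [0,1,5], [0,2,3], [0,3,5], [1,2,4], [1,4,5], [2,3,4], [3,4,5]

Hence C_0 ≅ Z^6, C_1 ≅ Z^12, C_2 ≅ Z^8.

Boundary ∂_1: C_1 → C_0 is given by ∂[p,q] = [q] − [p].
As a 6×12 matrix over Z this has rank 5, with invariant factors (1,1,1,1,1).

Boundary ∂_2: C_2 → C_1 acts by ∂[p,q,r] = [q,r] − [p,r] + [p,q]. For instance
  ∂[1,4,5] = [4,5] − [1,5] + [1,4],
  ∂[0,3,5] = [3,5] − [0,5] + [0,3].
This gives a 12×8 integer matrix of rank 7; reducing to Smith normal form yields diagonal entries (1,1,1,1,1,1,1).

Now H_k = ker ∂_k / im ∂_{k+1}, so:

  H_0: rank C_0 − rank ∂_1 = 6 − 5 = 1, and the invariant factors of ∂_1 are all 1, so H_0 = Z.
  H_1: rank ker ∂_1 − rank ∂_2 = (12 − 5) − 7 = 0, and the invariant factors of ∂_2 are all 1, so H_1 = 0.
  H_2: rank ker ∂_2 − rank ∂_3 = (8 − 7) − 0 = 1, and there is no ∂_3, so H_2 = Z.

As a check, the Euler characteristic is 6 − 12 + 8 = 2, which agrees with 1 − 0 + 1 = 2.
(K is a triangulation of the 2-sphere S^2.)

H_0 ≅ Z,  H_1 = 0,  H_2 ≅ Z.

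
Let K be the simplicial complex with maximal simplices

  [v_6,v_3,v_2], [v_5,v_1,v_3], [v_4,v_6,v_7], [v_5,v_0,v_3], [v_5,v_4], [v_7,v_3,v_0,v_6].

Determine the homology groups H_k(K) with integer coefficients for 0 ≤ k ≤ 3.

We work with the vertex ordering v_0 < v_1 < v_2 < v_3 < v_4 < v_5 < v_6 < v_7. The simplices of K, each written with vertices in increasing order, are:

  0-simplices (8): [v_0], [v_1], [v_2], [v_3], [v_4], [v_5], [v_6], [v_7]
  1-simplices (15): (15 of them)
  2-simplices (8): [v_0,v_3,v_5], [v_0,v_3,v_6], [v_0,v_3,v_7], [v_0,v_6,v_7], [v_1,v_3,v_5], [v_2,v_3,v_6], [v_3,v_6,v_7], [v_4,v_6,v_7]
  3-simplices (1): [v_0,v_3,v_6,v_7]

so the chain groups are C_0 ≅ Z^8, C_1 ≅ Z^15, C_2 ≅ Z^8, C_3 ≅ Z^1.

Boundary ∂_1: C_1 → C_0 is given by ∂[p,q] = [q] − [p].
The resulting 8×15 matrix has rank 7, and its Smith normal form has invariant factors (1,1,1,1,1,1,1).

Boundary ∂_2: C_2 → C_1 maps a triangle to the signed sum of its edges. For instance
  ∂[v_0,v_3,v_5] = [v_3,v_5] − [v_0,v_5] + [v_0,v_3],
  ∂[v_4,v_6,v_7] = [v_6,v_7] − [v_4,v_7] + [v_4,v_6].
The resulting 15×8 matrix has rank 7, and its Smith normal form has invariant factors (1,1,1,1,1,1,1).

∂_3: C_3 → C_2 sends each 3-simplex σ to the alternating sum Σ_i (−1)^i (σ with its i-th vertex removed). For instance
  ∂[v_0,v_3,v_6,v_7] = [v_3,v_6,v_7] − [v_0,v_6,v_7] + [v_0,v_3,v_7] − [v_0,v_3,v_6].
The 8×1 boundary matrix has rank 1 and Smith normal form diag(1).

Reading off H_k = ker ∂_k / im ∂_{k+1}:

  H_0: rank C_0 − rank ∂_1 = 8 − 7 = 1, and the invariant factors of ∂_1 are all 1, so H_0 ≅ Z.
  H_1: rank ker ∂_1 − rank ∂_2 = (15 − 7) − 7 = 1, and the invariant factors of ∂_2 are all 1, so H_1 ≅ Z.
  H_2: rank ker ∂_2 − rank ∂_3 = (8 − 7) − 1 = 0, and the invariant factors of ∂_3 are all 1, so H_2 ≅ 0.
  H_3: rank ker ∂_3 − rank ∂_4 = (1 − 1) − 0 = 0, and there is no ∂_4, so H_3 ≅ 0.

H_0 = Z,  H_1 = Z,  H_2 = 0,  H_3 = 0.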